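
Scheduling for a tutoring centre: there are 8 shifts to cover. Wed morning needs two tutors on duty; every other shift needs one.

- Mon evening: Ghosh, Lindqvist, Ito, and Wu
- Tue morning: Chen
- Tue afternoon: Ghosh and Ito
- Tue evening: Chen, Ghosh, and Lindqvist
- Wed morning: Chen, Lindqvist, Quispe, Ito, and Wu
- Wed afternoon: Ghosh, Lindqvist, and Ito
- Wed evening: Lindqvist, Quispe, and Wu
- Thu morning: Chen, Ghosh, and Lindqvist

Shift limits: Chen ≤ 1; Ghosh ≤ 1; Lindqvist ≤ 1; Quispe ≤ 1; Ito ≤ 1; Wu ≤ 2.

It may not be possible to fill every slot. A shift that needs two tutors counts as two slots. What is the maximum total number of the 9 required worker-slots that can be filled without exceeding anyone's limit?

Total capacity across all tutors is 1+1+1+1+1+2 = 7, and 9 slots are needed, so at most 7 can be filled.
An assignment achieving 7: Mon evening→Wu, Tue morning→Chen, Tue afternoon→Ghosh, Tue evening→Lindqvist, Wed morning→Wu, Wed afternoon→Ito, Wed evening→Quispe.
Loads: Chen 1/1, Ghosh 1/1, Lindqvist 1/1, Quispe 1/1, Ito 1/1, Wu 2/2.

7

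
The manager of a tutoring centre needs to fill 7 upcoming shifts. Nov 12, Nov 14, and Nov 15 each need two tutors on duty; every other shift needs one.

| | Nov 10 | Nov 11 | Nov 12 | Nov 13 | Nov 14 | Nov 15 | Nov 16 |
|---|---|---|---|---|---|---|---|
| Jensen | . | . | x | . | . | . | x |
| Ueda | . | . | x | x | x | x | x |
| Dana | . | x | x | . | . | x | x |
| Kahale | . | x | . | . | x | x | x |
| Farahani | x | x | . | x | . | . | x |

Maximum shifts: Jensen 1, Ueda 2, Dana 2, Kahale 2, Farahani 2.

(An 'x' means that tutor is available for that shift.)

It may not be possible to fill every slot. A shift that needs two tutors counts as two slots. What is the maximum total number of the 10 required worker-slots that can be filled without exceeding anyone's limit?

Total capacity across all tutors is 1+2+2+2+2 = 9, and 10 slots are needed, so at most 9 can be filled.
An assignment achieving 9: Nov 10→Farahani, Nov 11→Dana, Nov 12→Jensen+Dana, Nov 13→Ueda, Nov 14→Ueda+Kahale, Nov 15→Kahale, Nov 16→Farahani.
Loads: Jensen 1/1, Ueda 2/2, Dana 2/2, Kahale 2/2, Farahani 2/2.

9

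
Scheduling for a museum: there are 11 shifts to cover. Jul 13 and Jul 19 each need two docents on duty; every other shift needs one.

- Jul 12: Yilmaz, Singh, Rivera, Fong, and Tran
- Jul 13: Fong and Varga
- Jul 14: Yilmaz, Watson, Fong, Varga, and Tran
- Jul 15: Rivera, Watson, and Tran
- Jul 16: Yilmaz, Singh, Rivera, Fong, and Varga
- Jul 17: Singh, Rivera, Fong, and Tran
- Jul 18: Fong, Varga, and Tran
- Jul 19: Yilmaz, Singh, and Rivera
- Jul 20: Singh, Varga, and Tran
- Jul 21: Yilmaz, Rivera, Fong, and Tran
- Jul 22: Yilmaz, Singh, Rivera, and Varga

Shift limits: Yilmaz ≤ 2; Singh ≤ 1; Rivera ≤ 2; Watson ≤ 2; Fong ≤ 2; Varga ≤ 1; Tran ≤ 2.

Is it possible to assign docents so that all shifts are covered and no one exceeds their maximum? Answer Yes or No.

Total capacity is 2+1+2+2+2+1+2 = 12 but 13 worker-slots are needed — infeasible.

No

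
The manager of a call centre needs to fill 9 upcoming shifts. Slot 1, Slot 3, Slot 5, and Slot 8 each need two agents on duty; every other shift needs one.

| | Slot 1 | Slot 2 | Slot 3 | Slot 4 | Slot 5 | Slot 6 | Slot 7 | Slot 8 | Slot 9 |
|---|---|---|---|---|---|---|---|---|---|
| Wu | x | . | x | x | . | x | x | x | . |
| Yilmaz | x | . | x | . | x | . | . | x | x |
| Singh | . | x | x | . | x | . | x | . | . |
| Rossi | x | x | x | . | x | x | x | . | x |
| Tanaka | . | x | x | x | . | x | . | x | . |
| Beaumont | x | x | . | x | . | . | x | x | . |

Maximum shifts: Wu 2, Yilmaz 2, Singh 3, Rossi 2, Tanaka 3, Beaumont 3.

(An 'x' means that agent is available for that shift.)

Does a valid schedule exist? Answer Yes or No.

Yes

One valid schedule: Slot 1→Rossi+Beaumont, Slot 2→Singh, Slot 3→Rossi+Tanaka, Slot 4→Wu, Slot 5→Yilmaz+Singh, Slot 6→Wu, Slot 7→Singh, Slot 8→Tanaka+Beaumont, Slot 9→Yilmaz.
Loads: Wu 2/2, Yilmaz 2/2, Singh 3/3, Rossi 2/2, Tanaka 2/3, Beaumont 2/3 — all within limits.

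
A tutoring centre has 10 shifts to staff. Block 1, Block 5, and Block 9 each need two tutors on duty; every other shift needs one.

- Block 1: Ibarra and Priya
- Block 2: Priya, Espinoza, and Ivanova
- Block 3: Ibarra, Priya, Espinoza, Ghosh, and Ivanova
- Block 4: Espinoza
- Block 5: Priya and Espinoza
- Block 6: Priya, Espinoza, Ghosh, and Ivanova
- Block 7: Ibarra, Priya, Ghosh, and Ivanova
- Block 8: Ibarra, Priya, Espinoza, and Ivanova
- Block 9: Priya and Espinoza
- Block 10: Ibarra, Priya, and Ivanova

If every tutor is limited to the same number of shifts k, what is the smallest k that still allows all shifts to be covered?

With 5 tutors and 13 worker-slots to fill, someone must work at least ⌈13/5⌉ = 3 shifts, so k ≥ 3.
k = 3 works: Block 1→Ibarra+Priya, Block 2→Ivanova, Block 3→Ghosh, Block 4→Espinoza, Block 5→Priya+Espinoza, Block 6→Ghosh, Block 7→Ibarra, Block 8→Ivanova, Block 9→Priya+Espinoza, Block 10→Ibarra.
Loads: Ibarra 3, Priya 3, Espinoza 3, Ghosh 2, Ivanova 2 — all ≤ 3.

3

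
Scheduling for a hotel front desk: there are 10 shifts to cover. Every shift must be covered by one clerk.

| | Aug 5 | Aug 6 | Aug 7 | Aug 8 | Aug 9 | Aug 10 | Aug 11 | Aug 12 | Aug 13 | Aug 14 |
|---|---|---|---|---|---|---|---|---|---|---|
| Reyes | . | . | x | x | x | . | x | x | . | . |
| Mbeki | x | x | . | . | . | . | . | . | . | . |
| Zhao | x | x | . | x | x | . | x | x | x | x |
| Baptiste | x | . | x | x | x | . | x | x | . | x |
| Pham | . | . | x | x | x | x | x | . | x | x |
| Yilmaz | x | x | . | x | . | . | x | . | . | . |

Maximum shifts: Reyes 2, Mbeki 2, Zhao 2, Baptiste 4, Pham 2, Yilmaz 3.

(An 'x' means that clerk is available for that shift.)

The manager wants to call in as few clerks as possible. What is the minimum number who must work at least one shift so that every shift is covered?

4

10 slots to fill and no one can take more than 4, so at least ⌈10/4⌉ = 3 clerks are needed.
Any 3 clerks together have capacity at most 4+3+2 = 9 < 10 slots, so 3 can never suffice.
Reyes, Mbeki, Baptiste, and Pham alone can cover everything: Aug 5→Mbeki, Aug 6→Mbeki, Aug 7→Reyes, Aug 8→Baptiste, Aug 9→Baptiste, Aug 10→Pham, Aug 11→Baptiste, Aug 12→Reyes, Aug 13→Pham, Aug 14→Baptiste.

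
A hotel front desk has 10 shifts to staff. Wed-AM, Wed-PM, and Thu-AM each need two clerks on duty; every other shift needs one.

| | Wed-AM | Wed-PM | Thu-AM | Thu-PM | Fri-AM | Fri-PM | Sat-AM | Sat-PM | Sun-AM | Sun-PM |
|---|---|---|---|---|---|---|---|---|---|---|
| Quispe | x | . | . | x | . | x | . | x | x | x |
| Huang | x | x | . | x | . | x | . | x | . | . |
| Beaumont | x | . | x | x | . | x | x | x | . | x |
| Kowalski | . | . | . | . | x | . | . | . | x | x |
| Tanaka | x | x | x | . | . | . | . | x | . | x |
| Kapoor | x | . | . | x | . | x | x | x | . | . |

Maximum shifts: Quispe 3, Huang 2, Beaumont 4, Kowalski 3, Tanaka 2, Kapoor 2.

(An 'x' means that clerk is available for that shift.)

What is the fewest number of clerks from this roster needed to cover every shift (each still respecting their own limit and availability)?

5

13 slots to fill and no one can take more than 4, so at least ⌈13/4⌉ = 4 clerks are needed.
Any 4 clerks together have capacity at most 4+3+3+2 = 12 < 13 slots, so 4 can never suffice.
Quispe, Huang, Beaumont, Kowalski, and Tanaka alone can cover everything: Wed-AM→Huang+Beaumont, Wed-PM→Huang+Tanaka, Thu-AM→Beaumont+Tanaka, Thu-PM→Quispe, Fri-AM→Kowalski, Fri-PM→Quispe, Sat-AM→Beaumont, Sat-PM→Beaumont, Sun-AM→Quispe, Sun-PM→Kowalski.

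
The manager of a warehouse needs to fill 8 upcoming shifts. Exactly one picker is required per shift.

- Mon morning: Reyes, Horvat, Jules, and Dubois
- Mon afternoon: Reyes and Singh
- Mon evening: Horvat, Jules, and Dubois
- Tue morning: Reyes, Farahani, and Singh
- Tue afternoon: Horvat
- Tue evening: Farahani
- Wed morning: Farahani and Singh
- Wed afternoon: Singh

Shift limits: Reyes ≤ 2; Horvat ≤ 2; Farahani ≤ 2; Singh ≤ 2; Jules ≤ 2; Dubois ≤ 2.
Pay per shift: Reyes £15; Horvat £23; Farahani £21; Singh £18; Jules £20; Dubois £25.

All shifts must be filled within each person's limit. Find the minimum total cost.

Tue afternoon can only be covered by Horvat, so that assignment is forced.
Tue evening can only be covered by Farahani, so that assignment is forced.
Wed afternoon can only be covered by Singh, so that assignment is forced.
Picking the cheapest available picker for each shift independently would cost £145, but that ignores the shift limits.
An optimal schedule: Mon morning→Jules, Mon afternoon→Reyes, Mon evening→Jules, Tue morning→Reyes, Tue afternoon→Horvat, Tue evening→Farahani, Wed morning→Singh, Wed afternoon→Singh.
Total: 20 + 15 + 20 + 15 + 23 + 21 + 18 + 18 = £150.

£150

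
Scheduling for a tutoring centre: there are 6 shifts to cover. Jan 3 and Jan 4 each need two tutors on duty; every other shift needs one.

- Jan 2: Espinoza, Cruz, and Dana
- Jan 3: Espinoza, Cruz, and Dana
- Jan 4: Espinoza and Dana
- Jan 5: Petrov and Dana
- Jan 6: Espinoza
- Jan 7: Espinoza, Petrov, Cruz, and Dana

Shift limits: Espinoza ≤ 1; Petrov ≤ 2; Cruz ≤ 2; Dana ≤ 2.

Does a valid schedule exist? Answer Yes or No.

Shifts {Jan 4, Jan 6} need 3 worker-slots in total, but the tutors available for any of those shifts (Espinoza and Dana) can supply at most 2 among them. So no valid schedule exists.

No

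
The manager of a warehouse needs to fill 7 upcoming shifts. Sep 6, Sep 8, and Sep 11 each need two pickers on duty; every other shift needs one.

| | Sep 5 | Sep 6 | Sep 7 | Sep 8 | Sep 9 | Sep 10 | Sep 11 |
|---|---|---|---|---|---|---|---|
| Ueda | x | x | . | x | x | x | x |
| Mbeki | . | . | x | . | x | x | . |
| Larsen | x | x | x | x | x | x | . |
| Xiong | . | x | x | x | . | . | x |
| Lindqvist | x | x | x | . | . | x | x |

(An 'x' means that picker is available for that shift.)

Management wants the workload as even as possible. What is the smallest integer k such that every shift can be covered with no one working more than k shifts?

2

With 5 pickers and 10 worker-slots to fill, someone must work at least ⌈10/5⌉ = 2 shifts, so k ≥ 2.
k = 2 works: Sep 5→Ueda, Sep 6→Xiong+Lindqvist, Sep 7→Mbeki, Sep 8→Ueda+Larsen, Sep 9→Mbeki, Sep 10→Larsen, Sep 11→Xiong+Lindqvist.
Loads: Ueda 2, Mbeki 2, Larsen 2, Xiong 2, Lindqvist 2 — all ≤ 2.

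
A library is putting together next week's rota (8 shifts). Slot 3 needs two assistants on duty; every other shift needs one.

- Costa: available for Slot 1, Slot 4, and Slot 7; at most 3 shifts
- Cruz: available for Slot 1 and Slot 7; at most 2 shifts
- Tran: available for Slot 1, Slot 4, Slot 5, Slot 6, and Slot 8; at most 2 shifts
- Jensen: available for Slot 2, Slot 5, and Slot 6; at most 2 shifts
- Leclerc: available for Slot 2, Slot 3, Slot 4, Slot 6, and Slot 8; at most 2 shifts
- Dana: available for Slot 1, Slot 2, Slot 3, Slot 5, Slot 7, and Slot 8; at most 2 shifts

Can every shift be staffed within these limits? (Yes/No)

Yes

Slot 3 can only be covered by Leclerc and Dana, so that assignment is forced.
One valid schedule: Slot 1→Costa, Slot 2→Jensen, Slot 3→Leclerc+Dana, Slot 4→Costa, Slot 5→Tran, Slot 6→Tran, Slot 7→Costa, Slot 8→Leclerc.
Loads: Costa 3/3, Cruz 0/2, Tran 2/2, Jensen 1/2, Leclerc 2/2, Dana 1/2 — all within limits.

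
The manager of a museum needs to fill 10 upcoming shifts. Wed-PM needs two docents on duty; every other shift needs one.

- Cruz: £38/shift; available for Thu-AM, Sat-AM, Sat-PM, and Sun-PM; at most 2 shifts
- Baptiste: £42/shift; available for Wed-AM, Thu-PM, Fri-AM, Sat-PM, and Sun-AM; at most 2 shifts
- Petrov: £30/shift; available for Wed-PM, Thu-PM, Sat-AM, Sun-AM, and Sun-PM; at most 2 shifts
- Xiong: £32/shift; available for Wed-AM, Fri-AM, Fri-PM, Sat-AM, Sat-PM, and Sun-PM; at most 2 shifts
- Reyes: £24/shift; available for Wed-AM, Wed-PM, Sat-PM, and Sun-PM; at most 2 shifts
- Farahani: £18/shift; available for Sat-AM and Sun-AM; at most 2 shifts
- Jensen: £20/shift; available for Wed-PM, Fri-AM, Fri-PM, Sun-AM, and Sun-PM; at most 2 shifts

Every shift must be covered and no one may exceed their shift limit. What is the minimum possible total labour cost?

£286

Thu-AM can only be covered by Cruz, so that assignment is forced.
Picking the cheapest available docent for each shift independently would cost £256, but that ignores the shift limits.
An optimal schedule: Wed-AM→Reyes, Wed-PM→Jensen+Reyes, Thu-AM→Cruz, Thu-PM→Petrov, Fri-AM→Xiong, Fri-PM→Jensen, Sat-AM→Farahani, Sat-PM→Xiong, Sun-AM→Farahani, Sun-PM→Petrov.
Total: 24 + 20 + 24 + 38 + 30 + 32 + 20 + 18 + 32 + 18 + 30 = £286.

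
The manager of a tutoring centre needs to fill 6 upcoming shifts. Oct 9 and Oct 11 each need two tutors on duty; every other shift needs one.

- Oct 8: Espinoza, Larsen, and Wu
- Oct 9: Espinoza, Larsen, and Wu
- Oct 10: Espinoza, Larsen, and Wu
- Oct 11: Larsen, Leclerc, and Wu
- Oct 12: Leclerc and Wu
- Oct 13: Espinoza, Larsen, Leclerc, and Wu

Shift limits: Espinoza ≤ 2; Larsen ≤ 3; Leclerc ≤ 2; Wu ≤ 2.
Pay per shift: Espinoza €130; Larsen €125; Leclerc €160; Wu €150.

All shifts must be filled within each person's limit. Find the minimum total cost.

Picking the cheapest available tutor for each shift independently would cost €1055, but that ignores the shift limits.
An optimal schedule: Oct 8→Larsen, Oct 9→Larsen+Espinoza, Oct 10→Larsen, Oct 11→Wu+Leclerc, Oct 12→Wu, Oct 13→Espinoza.
Total: 125 + 125 + 130 + 125 + 150 + 160 + 150 + 130 = €1095.

€1095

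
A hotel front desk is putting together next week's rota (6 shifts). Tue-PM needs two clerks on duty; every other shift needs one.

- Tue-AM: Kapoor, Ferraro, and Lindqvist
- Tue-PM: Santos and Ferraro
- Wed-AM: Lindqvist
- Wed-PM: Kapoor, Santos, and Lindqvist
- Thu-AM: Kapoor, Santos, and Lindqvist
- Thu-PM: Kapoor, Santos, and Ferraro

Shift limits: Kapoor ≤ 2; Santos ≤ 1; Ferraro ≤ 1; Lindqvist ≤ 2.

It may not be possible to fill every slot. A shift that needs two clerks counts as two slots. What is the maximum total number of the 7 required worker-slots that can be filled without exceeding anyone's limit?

Total capacity across all clerks is 2+1+1+2 = 6, and 7 slots are needed, so at most 6 can be filled.
An assignment achieving 6: Tue-AM→Kapoor, Tue-PM→Santos+Ferraro, Wed-AM→Lindqvist, Wed-PM→Kapoor, Thu-AM→Lindqvist.
Loads: Kapoor 2/2, Santos 1/1, Ferraro 1/1, Lindqvist 2/2.

6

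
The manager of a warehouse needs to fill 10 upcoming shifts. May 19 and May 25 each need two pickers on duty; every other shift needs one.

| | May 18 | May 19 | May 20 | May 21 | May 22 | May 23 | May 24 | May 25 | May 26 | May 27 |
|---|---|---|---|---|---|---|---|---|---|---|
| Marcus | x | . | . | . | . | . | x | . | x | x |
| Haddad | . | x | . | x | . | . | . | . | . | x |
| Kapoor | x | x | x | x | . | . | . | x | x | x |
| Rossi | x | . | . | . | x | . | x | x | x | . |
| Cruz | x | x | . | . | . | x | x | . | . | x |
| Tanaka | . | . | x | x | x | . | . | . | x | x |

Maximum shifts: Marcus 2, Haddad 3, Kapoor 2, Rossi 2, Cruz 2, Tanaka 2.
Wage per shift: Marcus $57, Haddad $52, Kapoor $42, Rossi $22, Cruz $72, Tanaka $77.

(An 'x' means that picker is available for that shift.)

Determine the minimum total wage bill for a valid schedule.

May 23 can only be covered by Cruz, so that assignment is forced.
May 25 can only be covered by Kapoor and Rossi, so that assignment is forced.
Picking the cheapest available picker for each shift independently would cost $444, but that ignores the shift limits.
An optimal schedule: May 18→Marcus, May 19→Haddad+Cruz, May 20→Kapoor, May 21→Haddad, May 22→Rossi, May 23→Cruz, May 24→Marcus, May 25→Kapoor+Rossi, May 26→Tanaka, May 27→Haddad.
Total: 57 + 52 + 72 + 42 + 52 + 22 + 72 + 57 + 42 + 22 + 77 + 52 = $619.

$619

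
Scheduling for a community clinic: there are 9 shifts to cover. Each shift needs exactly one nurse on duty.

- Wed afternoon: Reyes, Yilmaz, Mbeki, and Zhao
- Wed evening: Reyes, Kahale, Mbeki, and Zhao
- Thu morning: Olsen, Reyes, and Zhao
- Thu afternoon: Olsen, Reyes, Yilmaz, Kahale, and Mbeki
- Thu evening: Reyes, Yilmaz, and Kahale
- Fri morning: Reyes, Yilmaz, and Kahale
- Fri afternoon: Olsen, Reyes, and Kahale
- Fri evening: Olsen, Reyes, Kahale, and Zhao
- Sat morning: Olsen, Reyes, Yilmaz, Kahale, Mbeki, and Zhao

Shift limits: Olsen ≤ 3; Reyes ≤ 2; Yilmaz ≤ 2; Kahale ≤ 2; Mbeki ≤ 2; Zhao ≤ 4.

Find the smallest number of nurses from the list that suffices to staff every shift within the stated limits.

3

9 slots to fill and no one can take more than 4, so at least ⌈9/4⌉ = 3 nurses are needed.
Olsen, Reyes, and Zhao alone can cover everything: Wed afternoon→Zhao, Wed evening→Zhao, Thu morning→Olsen, Thu afternoon→Olsen, Thu evening→Reyes, Fri morning→Reyes, Fri afternoon→Olsen, Fri evening→Zhao, Sat morning→Zhao.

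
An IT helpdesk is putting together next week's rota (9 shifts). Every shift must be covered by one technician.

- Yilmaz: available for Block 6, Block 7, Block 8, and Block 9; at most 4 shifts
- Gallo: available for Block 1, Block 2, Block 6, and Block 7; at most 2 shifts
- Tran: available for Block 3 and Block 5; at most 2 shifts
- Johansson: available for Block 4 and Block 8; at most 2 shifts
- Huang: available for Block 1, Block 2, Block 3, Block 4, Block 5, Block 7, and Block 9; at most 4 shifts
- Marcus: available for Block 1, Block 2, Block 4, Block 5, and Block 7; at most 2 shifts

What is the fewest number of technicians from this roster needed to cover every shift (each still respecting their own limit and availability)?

3

9 slots to fill and no one can take more than 4, so at least ⌈9/4⌉ = 3 technicians are needed.
Yilmaz, Gallo, and Huang alone can cover everything: Block 1→Gallo, Block 2→Gallo, Block 3→Huang, Block 4→Huang, Block 5→Huang, Block 6→Yilmaz, Block 7→Yilmaz, Block 8→Yilmaz, Block 9→Yilmaz.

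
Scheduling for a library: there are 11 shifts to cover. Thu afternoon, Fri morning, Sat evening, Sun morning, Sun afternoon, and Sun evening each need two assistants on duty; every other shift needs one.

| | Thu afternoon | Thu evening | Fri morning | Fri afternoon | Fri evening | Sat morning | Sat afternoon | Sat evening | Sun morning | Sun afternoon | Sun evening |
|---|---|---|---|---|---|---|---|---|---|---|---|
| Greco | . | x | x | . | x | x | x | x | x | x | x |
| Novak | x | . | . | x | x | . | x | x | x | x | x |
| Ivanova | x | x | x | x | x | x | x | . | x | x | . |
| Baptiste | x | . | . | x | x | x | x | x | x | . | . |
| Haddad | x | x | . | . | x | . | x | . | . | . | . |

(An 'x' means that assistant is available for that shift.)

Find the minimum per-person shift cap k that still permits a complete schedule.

4

With 5 assistants and 17 worker-slots to fill, someone must work at least ⌈17/5⌉ = 4 shifts, so k ≥ 4.
k = 4 works: Thu afternoon→Baptiste+Haddad, Thu evening→Greco, Fri morning→Greco+Ivanova, Fri afternoon→Novak, Fri evening→Ivanova, Sat morning→Greco, Sat afternoon→Baptiste, Sat evening→Novak+Baptiste, Sun morning→Ivanova+Baptiste, Sun afternoon→Novak+Ivanova, Sun evening→Greco+Novak.
Loads: Greco 4, Novak 4, Ivanova 4, Baptiste 4, Haddad 1 — all ≤ 4.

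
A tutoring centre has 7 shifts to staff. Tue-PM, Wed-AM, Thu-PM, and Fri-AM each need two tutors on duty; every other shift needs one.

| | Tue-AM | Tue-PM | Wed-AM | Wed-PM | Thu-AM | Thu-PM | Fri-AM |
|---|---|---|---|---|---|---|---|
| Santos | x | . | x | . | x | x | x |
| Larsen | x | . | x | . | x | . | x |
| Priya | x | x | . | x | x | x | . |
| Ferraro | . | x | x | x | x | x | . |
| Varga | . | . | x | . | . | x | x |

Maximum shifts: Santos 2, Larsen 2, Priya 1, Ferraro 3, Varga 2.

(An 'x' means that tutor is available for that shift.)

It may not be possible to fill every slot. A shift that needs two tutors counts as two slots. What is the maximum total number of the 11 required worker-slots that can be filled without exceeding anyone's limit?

10

Total capacity across all tutors is 2+2+1+3+2 = 10, and 11 slots are needed, so at most 10 can be filled.
An assignment achieving 10: Tue-AM→Santos, Tue-PM→Priya+Ferraro, Wed-AM→Larsen+Varga, Wed-PM→Ferraro, Thu-AM→Ferraro, Thu-PM→Varga, Fri-AM→Santos+Larsen.
Loads: Santos 2/2, Larsen 2/2, Priya 1/1, Ferraro 3/3, Varga 2/2.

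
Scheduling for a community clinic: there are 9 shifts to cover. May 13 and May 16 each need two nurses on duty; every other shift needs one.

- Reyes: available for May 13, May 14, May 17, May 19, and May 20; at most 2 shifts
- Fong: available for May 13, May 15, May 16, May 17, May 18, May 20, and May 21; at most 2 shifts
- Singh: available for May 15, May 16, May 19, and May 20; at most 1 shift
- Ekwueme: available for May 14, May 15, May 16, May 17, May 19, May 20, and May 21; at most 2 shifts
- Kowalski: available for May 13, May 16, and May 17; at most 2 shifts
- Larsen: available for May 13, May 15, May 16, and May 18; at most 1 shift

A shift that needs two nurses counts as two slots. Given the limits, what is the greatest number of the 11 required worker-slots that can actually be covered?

10

Total capacity across all nurses is 2+2+1+2+2+1 = 10, and 11 slots are needed, so at most 10 can be filled.
An assignment achieving 10: May 13→Kowalski+Larsen, May 14→Reyes, May 15→Singh, May 16→Kowalski, May 17→Ekwueme, May 18→Fong, May 19→Reyes, May 20→Ekwueme, May 21→Fong.
Loads: Reyes 2/2, Fong 2/2, Singh 1/1, Ekwueme 2/2, Kowalski 2/2, Larsen 1/1.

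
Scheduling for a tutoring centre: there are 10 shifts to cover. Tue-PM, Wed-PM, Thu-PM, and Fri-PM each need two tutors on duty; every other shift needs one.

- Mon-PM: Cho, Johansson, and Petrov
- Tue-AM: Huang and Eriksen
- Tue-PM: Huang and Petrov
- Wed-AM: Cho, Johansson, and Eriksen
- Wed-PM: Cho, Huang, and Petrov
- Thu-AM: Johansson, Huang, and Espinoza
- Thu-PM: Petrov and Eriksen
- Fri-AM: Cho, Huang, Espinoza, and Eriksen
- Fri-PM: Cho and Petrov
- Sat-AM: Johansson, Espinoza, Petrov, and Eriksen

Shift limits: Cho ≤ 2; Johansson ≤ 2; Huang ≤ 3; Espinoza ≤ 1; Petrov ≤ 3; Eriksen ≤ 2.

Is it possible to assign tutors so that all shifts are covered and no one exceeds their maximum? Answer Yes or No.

No

Total capacity is 2+2+3+1+3+2 = 13 but 14 worker-slots are needed — infeasible.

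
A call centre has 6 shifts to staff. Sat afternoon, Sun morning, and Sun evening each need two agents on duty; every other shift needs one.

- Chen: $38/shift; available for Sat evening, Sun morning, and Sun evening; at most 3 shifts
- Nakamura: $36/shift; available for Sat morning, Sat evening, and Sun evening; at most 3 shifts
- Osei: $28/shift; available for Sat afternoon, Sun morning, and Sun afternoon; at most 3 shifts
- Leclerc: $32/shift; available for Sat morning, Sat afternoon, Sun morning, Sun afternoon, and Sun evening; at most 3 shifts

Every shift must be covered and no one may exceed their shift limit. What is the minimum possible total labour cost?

Sat afternoon can only be covered by Osei and Leclerc, so that assignment is forced.
Picking the cheapest available agent for each shift independently would cost $284, but that ignores the shift limits.
An optimal schedule: Sat morning→Nakamura, Sat afternoon→Osei+Leclerc, Sat evening→Nakamura, Sun morning→Osei+Leclerc, Sun afternoon→Osei, Sun evening→Leclerc+Nakamura.
Total: 36 + 28 + 32 + 36 + 28 + 32 + 28 + 32 + 36 = $288.

$288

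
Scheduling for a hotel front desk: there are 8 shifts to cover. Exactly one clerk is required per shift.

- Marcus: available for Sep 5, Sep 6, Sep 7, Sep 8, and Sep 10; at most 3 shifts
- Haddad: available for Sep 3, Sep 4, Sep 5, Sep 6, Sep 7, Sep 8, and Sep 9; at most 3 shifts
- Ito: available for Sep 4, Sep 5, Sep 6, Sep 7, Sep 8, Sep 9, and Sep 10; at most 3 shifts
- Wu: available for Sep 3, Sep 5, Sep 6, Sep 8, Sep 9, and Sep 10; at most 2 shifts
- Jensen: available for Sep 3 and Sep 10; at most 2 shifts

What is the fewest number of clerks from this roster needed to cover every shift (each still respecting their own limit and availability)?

3

8 slots to fill and no one can take more than 3, so at least ⌈8/3⌉ = 3 clerks are needed.
Marcus, Haddad, and Ito alone can cover everything: Sep 3→Haddad, Sep 4→Haddad, Sep 5→Marcus, Sep 6→Marcus, Sep 7→Ito, Sep 8→Ito, Sep 9→Haddad, Sep 10→Marcus.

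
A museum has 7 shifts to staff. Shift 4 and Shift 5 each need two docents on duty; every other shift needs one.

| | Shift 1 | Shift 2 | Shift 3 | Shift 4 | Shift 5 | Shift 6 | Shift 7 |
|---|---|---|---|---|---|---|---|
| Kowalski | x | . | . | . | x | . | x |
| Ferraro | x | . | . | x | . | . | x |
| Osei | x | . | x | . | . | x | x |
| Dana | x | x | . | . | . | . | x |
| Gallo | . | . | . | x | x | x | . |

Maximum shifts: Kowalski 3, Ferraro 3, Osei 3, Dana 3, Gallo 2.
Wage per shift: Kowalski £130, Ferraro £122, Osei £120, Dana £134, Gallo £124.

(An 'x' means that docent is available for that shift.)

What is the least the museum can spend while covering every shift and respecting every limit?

Shift 2 can only be covered by Dana, so that assignment is forced.
Shift 3 can only be covered by Osei, so that assignment is forced.
Shift 4 can only be covered by Ferraro and Gallo, so that assignment is forced.
Picking the cheapest available docent for each shift independently would cost £1114, but that ignores the shift limits.
An optimal schedule: Shift 1→Osei, Shift 2→Dana, Shift 3→Osei, Shift 4→Ferraro+Gallo, Shift 5→Gallo+Kowalski, Shift 6→Osei, Shift 7→Ferraro.
Total: 120 + 134 + 120 + 122 + 124 + 124 + 130 + 120 + 122 = £1116.

£1116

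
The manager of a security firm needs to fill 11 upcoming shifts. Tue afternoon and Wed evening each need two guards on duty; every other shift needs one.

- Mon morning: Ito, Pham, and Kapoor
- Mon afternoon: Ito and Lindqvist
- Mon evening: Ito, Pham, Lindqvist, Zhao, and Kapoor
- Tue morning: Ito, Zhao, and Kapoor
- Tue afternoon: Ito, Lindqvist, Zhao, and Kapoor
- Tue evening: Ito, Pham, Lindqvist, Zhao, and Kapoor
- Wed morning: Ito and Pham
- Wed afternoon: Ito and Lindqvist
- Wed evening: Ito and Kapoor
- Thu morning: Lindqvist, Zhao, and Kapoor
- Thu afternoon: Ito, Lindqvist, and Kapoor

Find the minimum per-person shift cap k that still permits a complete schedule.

With 5 guards and 13 worker-slots to fill, someone must work at least ⌈13/5⌉ = 3 shifts, so k ≥ 3.
k = 3 works: Mon morning→Pham, Mon afternoon→Ito, Mon evening→Pham, Tue morning→Zhao, Tue afternoon→Zhao+Kapoor, Tue evening→Pham, Wed morning→Ito, Wed afternoon→Lindqvist, Wed evening→Ito+Kapoor, Thu morning→Lindqvist, Thu afternoon→Lindqvist.
Loads: Ito 3, Pham 3, Lindqvist 3, Zhao 2, Kapoor 2 — all ≤ 3.

3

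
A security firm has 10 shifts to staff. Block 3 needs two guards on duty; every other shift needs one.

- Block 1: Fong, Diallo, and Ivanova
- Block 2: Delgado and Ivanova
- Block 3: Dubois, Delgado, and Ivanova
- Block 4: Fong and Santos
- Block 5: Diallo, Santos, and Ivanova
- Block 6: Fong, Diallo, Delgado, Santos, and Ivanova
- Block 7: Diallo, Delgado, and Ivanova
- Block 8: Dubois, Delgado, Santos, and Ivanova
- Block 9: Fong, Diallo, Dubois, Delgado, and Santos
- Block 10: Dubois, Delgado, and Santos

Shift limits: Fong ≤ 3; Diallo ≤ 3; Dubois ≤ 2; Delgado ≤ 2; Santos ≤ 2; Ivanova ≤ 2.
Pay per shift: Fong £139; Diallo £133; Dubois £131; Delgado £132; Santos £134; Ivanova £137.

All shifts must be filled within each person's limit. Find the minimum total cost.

£1467

Picking the cheapest available guard for each shift independently would cost £1452, but that ignores the shift limits.
An optimal schedule: Block 1→Diallo, Block 2→Delgado, Block 3→Dubois+Delgado, Block 4→Santos, Block 5→Diallo, Block 6→Ivanova, Block 7→Diallo, Block 8→Ivanova, Block 9→Santos, Block 10→Dubois.
Total: 133 + 132 + 131 + 132 + 134 + 133 + 137 + 133 + 137 + 134 + 131 = £1467.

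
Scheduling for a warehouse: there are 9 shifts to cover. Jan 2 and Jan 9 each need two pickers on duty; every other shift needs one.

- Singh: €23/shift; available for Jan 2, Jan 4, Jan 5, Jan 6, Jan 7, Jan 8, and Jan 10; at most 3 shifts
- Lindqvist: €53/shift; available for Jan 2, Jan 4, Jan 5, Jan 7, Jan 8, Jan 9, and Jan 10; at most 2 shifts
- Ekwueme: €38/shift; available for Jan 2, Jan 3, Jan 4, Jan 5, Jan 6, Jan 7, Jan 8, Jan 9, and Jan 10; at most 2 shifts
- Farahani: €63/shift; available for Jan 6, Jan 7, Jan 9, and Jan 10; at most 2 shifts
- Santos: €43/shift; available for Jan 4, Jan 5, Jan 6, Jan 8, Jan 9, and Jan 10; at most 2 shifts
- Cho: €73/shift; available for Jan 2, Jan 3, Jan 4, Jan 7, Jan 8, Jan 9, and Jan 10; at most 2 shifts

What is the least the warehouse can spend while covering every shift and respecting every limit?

Picking the cheapest available picker for each shift independently would cost €318, but that ignores the shift limits.
An optimal schedule: Jan 2→Ekwueme+Lindqvist, Jan 3→Ekwueme, Jan 4→Singh, Jan 5→Singh, Jan 6→Singh, Jan 7→Lindqvist, Jan 8→Santos, Jan 9→Santos+Farahani, Jan 10→Farahani.
Total: 38 + 53 + 38 + 23 + 23 + 23 + 53 + 43 + 43 + 63 + 63 = €463.

€463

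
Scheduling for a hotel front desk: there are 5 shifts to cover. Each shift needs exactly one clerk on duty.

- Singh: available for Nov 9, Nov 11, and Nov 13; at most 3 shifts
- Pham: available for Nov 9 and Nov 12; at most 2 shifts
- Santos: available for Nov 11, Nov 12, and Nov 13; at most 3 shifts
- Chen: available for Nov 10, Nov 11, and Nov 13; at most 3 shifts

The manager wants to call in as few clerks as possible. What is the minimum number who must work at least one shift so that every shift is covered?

2

5 slots to fill and no one can take more than 3, so at least ⌈5/3⌉ = 2 clerks are needed.
Pham and Chen alone can cover everything: Nov 9→Pham, Nov 10→Chen, Nov 11→Chen, Nov 12→Pham, Nov 13→Chen.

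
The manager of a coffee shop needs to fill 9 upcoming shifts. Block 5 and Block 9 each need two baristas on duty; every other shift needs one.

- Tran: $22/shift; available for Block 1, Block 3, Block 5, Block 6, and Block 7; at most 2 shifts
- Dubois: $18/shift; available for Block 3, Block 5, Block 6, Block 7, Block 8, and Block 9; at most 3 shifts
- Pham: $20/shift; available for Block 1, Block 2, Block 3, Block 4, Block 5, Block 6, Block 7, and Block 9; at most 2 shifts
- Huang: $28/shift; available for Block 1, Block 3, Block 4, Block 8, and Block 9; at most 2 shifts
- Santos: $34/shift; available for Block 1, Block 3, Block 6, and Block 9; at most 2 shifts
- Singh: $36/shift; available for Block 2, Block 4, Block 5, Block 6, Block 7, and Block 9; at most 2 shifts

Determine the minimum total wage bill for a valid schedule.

Picking the cheapest available barista for each shift independently would cost $208, but that ignores the shift limits.
An optimal schedule: Block 1→Tran, Block 2→Pham, Block 3→Huang, Block 4→Pham, Block 5→Dubois+Tran, Block 6→Santos, Block 7→Dubois, Block 8→Dubois, Block 9→Huang+Santos.
Total: 22 + 20 + 28 + 20 + 18 + 22 + 34 + 18 + 18 + 28 + 34 = $262.

$262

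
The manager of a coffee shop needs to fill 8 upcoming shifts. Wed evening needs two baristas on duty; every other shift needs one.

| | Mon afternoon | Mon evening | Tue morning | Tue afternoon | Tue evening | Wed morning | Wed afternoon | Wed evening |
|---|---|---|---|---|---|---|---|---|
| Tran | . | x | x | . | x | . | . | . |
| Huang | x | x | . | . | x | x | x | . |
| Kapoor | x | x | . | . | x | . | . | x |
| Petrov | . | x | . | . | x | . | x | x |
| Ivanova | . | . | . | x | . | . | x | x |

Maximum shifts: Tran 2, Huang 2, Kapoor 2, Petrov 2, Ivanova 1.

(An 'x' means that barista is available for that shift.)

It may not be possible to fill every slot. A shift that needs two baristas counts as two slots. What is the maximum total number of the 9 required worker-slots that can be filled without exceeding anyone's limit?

Total capacity across all baristas is 2+2+2+2+1 = 9, and 9 slots are needed, so at most 9 can be filled.
An assignment achieving 9: Mon afternoon→Huang, Mon evening→Tran, Tue morning→Tran, Tue afternoon→Ivanova, Tue evening→Kapoor, Wed morning→Huang, Wed afternoon→Petrov, Wed evening→Kapoor+Petrov.
Loads: Tran 2/2, Huang 2/2, Kapoor 2/2, Petrov 2/2, Ivanova 1/1.

9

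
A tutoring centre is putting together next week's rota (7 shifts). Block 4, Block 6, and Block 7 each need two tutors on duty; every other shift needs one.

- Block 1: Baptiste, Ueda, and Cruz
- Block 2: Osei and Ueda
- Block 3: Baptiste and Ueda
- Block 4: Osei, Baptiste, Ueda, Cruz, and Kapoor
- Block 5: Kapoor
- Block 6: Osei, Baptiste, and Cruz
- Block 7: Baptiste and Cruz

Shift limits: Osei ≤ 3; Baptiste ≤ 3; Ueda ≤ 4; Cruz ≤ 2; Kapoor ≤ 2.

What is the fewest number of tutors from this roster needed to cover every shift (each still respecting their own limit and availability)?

4

10 slots to fill and no one can take more than 4, so at least ⌈10/4⌉ = 3 tutors are needed.
Shifts {Block 2, Block 5, Block 7} need 4 slots, but among the tutors available for them (Osei, Baptiste, Ueda, Cruz, and Kapoor) any 3 together supply at most 3. So 3 tutors are not enough.
Osei, Baptiste, Cruz, and Kapoor alone can cover everything: Block 1→Baptiste, Block 2→Osei, Block 3→Baptiste, Block 4→Osei+Kapoor, Block 5→Kapoor, Block 6→Osei+Cruz, Block 7→Baptiste+Cruz.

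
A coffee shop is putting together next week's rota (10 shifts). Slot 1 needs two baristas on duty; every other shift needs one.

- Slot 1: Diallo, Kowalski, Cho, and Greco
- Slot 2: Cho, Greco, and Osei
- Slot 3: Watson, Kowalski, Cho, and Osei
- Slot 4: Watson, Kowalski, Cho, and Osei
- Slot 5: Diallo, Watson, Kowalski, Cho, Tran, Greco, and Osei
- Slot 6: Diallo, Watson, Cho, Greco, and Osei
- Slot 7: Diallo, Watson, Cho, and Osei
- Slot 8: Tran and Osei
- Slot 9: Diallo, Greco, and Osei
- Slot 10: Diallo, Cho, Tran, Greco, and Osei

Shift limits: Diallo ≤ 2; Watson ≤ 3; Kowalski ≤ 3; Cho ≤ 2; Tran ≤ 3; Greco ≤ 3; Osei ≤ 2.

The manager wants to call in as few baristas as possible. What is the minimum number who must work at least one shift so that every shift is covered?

4

11 slots to fill and no one can take more than 3, so at least ⌈11/3⌉ = 4 baristas are needed.
Diallo, Watson, Tran, and Greco alone can cover everything: Slot 1→Diallo+Greco, Slot 2→Greco, Slot 3→Watson, Slot 4→Watson, Slot 5→Tran, Slot 6→Watson, Slot 7→Diallo, Slot 8→Tran, Slot 9→Greco, Slot 10→Tran.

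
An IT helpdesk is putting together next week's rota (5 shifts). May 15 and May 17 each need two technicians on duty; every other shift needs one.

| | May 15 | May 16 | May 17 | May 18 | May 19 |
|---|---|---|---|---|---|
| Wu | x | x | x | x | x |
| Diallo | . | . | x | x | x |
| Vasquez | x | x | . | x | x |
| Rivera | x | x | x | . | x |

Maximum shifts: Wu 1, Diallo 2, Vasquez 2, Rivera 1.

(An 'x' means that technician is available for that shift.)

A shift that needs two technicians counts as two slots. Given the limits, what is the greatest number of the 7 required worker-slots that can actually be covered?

Total capacity across all technicians is 1+2+2+1 = 6, and 7 slots are needed, so at most 6 can be filled.
An assignment achieving 6: May 15→Wu+Vasquez, May 16→Vasquez, May 17→Diallo+Rivera, May 18→Diallo.
Loads: Wu 1/1, Diallo 2/2, Vasquez 2/2, Rivera 1/1.

6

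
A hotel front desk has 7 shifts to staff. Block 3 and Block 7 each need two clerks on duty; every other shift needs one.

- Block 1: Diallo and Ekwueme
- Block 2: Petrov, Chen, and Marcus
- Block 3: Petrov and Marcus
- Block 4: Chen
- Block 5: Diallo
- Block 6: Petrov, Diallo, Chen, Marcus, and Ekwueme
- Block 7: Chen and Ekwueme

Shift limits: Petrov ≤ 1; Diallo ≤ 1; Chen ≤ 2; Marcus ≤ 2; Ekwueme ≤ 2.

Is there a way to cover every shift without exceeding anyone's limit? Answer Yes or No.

No

Total capacity is 1+1+2+2+2 = 8 but 9 worker-slots are needed — infeasible.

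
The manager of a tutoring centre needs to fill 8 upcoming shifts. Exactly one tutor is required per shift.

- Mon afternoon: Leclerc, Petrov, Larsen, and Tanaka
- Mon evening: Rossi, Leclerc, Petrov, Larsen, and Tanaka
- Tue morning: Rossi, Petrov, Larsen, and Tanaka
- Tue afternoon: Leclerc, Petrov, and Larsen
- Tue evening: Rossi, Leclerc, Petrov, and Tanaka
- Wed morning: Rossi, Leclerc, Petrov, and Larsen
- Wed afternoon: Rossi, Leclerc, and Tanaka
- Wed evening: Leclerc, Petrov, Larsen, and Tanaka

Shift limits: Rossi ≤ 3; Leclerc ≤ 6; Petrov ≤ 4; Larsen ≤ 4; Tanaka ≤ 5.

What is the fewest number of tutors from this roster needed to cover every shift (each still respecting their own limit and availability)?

8 slots to fill and no one can take more than 6, so at least ⌈8/6⌉ = 2 tutors are needed.
Rossi and Leclerc alone can cover everything: Mon afternoon→Leclerc, Mon evening→Rossi, Tue morning→Rossi, Tue afternoon→Leclerc, Tue evening→Rossi, Wed morning→Leclerc, Wed afternoon→Leclerc, Wed evening→Leclerc.

2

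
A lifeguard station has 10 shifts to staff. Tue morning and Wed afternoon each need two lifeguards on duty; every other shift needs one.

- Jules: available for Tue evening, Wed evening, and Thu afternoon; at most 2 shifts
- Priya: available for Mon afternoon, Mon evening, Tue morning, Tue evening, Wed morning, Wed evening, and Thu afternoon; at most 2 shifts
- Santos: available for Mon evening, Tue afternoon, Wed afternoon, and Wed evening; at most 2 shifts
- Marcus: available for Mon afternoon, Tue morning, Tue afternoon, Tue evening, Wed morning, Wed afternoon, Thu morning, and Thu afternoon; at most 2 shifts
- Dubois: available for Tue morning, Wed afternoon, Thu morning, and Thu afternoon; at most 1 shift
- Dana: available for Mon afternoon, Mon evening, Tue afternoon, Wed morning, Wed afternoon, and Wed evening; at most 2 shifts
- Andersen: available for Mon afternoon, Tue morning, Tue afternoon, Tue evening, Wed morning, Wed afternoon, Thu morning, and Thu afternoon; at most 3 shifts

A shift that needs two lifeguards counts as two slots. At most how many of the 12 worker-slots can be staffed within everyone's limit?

12

Total capacity across all lifeguards is 2+2+2+2+1+2+3 = 14, and 12 slots are needed, so at most 12 can be filled.
An assignment achieving 12: Mon afternoon→Priya, Mon evening→Priya, Tue morning→Marcus+Dubois, Tue afternoon→Santos, Tue evening→Jules, Wed morning→Dana, Wed afternoon→Santos+Dana, Wed evening→Jules, Thu morning→Marcus, Thu afternoon→Andersen.
Loads: Jules 2/2, Priya 2/2, Santos 2/2, Marcus 2/2, Dubois 1/1, Dana 2/2, Andersen 1/3.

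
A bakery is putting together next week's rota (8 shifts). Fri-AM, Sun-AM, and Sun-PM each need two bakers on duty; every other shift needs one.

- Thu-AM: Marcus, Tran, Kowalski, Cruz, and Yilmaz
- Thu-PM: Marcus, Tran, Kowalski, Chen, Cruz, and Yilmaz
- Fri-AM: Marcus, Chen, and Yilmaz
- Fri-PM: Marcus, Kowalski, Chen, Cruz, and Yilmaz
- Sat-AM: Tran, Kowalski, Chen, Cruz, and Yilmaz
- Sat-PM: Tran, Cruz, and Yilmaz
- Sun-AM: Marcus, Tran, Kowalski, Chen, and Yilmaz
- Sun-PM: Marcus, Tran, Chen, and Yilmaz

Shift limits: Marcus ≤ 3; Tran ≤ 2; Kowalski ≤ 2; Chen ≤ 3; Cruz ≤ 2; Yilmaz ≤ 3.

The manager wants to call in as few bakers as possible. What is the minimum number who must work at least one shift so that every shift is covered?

11 slots to fill and no one can take more than 3, so at least ⌈11/3⌉ = 4 bakers are needed.
Marcus, Tran, Chen, and Yilmaz alone can cover everything: Thu-AM→Marcus, Thu-PM→Yilmaz, Fri-AM→Marcus+Chen, Fri-PM→Marcus, Sat-AM→Tran, Sat-PM→Tran, Sun-AM→Chen+Yilmaz, Sun-PM→Chen+Yilmaz.

4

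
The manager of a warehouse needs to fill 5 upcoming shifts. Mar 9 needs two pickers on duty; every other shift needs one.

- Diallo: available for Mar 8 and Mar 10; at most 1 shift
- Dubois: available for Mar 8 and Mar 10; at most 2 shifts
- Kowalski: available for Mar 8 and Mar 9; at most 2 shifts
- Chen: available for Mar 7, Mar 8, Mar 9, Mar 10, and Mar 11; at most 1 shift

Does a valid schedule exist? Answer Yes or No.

Total capacity is 6 and 6 slots are needed, so capacity alone doesn't rule it out.
Shifts {Mar 7, Mar 9} need 3 worker-slots in total, but the pickers available for any of those shifts (Kowalski and Chen) can supply at most 2 among them. So no valid schedule exists.

No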